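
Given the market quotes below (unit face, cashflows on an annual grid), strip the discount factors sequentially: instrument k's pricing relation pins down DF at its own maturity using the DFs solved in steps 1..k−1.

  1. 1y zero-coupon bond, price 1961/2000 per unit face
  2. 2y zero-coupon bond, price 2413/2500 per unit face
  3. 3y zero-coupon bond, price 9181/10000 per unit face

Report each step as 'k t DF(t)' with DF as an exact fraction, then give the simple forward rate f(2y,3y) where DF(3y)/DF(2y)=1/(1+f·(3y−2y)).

step 1 [1y] zero: DF = P = 1961/2000 ≈ 0.980500
step 2 [2y] zero: DF = P = 2413/2500 ≈ 0.965200
step 3 [3y] zero: DF = P = 9181/10000 ≈ 0.918100

1 1 1961/2000
2 2 2413/2500
3 3 9181/10000
f(2y,3y) = ((2413/2500)/(9181/10000) − 1)/(1) = 471/9181 ≈ 5.1302%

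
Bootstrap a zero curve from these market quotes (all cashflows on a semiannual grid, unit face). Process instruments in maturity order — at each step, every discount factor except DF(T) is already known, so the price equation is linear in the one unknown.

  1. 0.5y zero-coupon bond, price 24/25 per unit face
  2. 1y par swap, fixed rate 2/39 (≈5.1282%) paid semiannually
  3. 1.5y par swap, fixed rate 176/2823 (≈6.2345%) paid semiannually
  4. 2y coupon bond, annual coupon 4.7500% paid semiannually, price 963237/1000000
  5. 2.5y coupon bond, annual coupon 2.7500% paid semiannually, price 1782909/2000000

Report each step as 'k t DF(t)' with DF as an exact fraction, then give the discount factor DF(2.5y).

step 1 [0.5y] zero: DF = P = 24/25 ≈ 0.960000
step 2 [1y] swap r/2=1/39: DF=(1 − 1/39·(0.960000))/(1+1/39) = 951/1000 ≈ 0.951000
step 3 [1.5y] swap r/2=88/2823: DF=(1 − 88/2823·(0.960000+0.951000))/(1+88/2823) = 114/125 ≈ 0.912000
step 4 [2y] bond c/2=19/800: DF=(963237/1000000 − 19/800·(0.960000+0.951000+0.912000))/(1+19/800) = 4377/5000 ≈ 0.875400
step 5 [2.5y] bond c/2=11/800: DF=(1782909/2000000 − 11/800·(0.960000+0.951000+0.912000+0.875400))/(1+11/800) = 2073/2500 ≈ 0.829200

1 1/2 24/25
2 1 951/1000
3 3/2 114/125
4 2 4377/5000
5 5/2 2073/2500
DF(2.5y) = 2073/2500 ≈ 0.829200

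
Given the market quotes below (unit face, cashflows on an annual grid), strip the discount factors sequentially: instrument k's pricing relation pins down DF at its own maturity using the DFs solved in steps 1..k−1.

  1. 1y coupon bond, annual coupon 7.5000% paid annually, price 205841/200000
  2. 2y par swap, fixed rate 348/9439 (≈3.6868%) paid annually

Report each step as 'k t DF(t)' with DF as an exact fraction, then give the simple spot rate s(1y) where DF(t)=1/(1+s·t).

step 1 [1y] bond c/1=3/40: DF=(205841/200000 − 3/40·(0))/(1+3/40) = 4787/5000 ≈ 0.957400
step 2 [2y] swap r/1=348/9439: DF=(1 − 348/9439·(0.957400))/(1+348/9439) = 1163/1250 ≈ 0.930400

1 1 4787/5000
2 2 1163/1250
s(1y) = (1/(4787/5000) − 1)/(1) = 213/4787 ≈ 4.4496%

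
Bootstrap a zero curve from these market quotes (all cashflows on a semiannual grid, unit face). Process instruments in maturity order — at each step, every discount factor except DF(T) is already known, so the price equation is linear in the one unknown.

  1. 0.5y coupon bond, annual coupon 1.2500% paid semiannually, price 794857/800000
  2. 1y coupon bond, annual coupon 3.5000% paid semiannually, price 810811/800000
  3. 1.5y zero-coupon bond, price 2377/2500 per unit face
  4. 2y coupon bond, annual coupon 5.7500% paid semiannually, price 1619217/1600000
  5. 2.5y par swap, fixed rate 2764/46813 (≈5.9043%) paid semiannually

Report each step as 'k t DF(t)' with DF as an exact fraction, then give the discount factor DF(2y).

step 1 [0.5y] bond c/2=1/160: DF=(794857/800000 − 1/160·(0))/(1+1/160) = 4937/5000 ≈ 0.987400
step 2 [1y] bond c/2=7/400: DF=(810811/800000 − 7/400·(0.987400))/(1+7/400) = 9791/10000 ≈ 0.979100
step 3 [1.5y] zero: DF = P = 2377/2500 ≈ 0.950800
step 4 [2y] bond c/2=23/800: DF=(1619217/1600000 − 23/800·(0.987400+0.979100+0.950800))/(1+23/800) = 4511/5000 ≈ 0.902200
step 5 [2.5y] swap r/2=1382/46813: DF=(1 − 1382/46813·(0.987400+0.979100+0.950800+0.902200))/(1+1382/46813) = 4309/5000 ≈ 0.861800

1 1/2 4937/5000
2 1 9791/10000
3 3/2 2377/2500
4 2 4511/5000
5 5/2 4309/5000
DF(2y) = 4511/5000 ≈ 0.902200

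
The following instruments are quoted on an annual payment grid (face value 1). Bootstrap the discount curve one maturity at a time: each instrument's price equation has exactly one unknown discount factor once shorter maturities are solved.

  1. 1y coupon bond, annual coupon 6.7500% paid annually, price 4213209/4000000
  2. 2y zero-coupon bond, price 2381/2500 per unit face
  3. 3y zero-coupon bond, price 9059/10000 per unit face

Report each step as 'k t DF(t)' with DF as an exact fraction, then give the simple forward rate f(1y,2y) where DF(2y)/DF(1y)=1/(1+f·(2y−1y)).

step 1 [1y] bond c/1=27/400: DF=(4213209/4000000 − 27/400·(0))/(1+27/400) = 9867/10000 ≈ 0.986700
step 2 [2y] zero: DF = P = 2381/2500 ≈ 0.952400
step 3 [3y] zero: DF = P = 9059/10000 ≈ 0.905900

1 1 9867/10000
2 2 2381/2500
3 3 9059/10000
f(1y,2y) = ((9867/10000)/(2381/2500) − 1)/(1) = 343/9524 ≈ 3.6014%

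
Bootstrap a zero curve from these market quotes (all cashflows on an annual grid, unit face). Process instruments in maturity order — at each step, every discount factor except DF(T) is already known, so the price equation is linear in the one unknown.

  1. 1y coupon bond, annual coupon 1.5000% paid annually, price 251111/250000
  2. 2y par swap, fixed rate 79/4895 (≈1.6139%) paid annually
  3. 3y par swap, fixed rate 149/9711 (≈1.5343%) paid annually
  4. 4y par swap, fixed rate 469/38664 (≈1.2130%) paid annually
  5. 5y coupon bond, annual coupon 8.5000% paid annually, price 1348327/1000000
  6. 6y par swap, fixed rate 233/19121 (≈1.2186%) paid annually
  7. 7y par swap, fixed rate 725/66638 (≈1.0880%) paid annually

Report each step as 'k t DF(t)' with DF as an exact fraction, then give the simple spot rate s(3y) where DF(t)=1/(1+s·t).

1 1 1237/1250
2 2 2421/2500
3 3 9553/10000
4 4 9531/10000
5 5 4699/5000
6 6 9301/10000
7 7 371/400
s(3y) = (1/(9553/10000) − 1)/(3) = 149/9553 ≈ 1.5597%

step 1 [1y] bond c/1=3/200: DF=(251111/250000 − 3/200·(0))/(1+3/200) = 1237/1250 ≈ 0.989600
step 2 [2y] swap r/1=79/4895: DF=(1 − 79/4895·(0.989600))/(1+79/4895) = 2421/2500 ≈ 0.968400
step 3 [3y] swap r/1=149/9711: DF=(1 − 149/9711·(0.989600+0.968400))/(1+149/9711) = 9553/10000 ≈ 0.955300
step 4 [4y] swap r/1=469/38664: DF=(1 − 469/38664·(0.989600+0.968400+0.955300))/(1+469/38664) = 9531/10000 ≈ 0.953100
step 5 [5y] bond c/1=17/200: DF=(1348327/1000000 − 17/200·(0.989600+0.968400+0.955300+0.953100))/(1+17/200) = 4699/5000 ≈ 0.939800
step 6 [6y] swap r/1=233/19121: DF=(1 − 233/19121·(0.989600+0.968400+0.955300+0.953100+0.939800))/(1+233/19121) = 9301/10000 ≈ 0.930100
step 7 [7y] swap r/1=725/66638: DF=(1 − 725/66638·(0.989600+0.968400+0.955300+0.953100+0.939800+0.930100))/(1+725/66638) = 371/400 ≈ 0.927500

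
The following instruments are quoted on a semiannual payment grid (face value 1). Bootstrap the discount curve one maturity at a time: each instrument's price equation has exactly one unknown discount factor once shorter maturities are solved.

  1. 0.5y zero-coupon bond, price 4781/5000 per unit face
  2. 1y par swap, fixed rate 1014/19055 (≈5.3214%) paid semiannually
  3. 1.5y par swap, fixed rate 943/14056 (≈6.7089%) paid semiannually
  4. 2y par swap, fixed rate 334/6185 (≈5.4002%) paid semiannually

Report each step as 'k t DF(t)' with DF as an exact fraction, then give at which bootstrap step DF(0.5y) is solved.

step 1 [0.5y] zero: DF = P = 4781/5000 ≈ 0.956200
step 2 [1y] swap r/2=507/19055: DF=(1 − 507/19055·(0.956200))/(1+507/19055) = 9493/10000 ≈ 0.949300
step 3 [1.5y] swap r/2=943/28112: DF=(1 − 943/28112·(0.956200+0.949300))/(1+943/28112) = 9057/10000 ≈ 0.905700
step 4 [2y] swap r/2=167/6185: DF=(1 − 167/6185·(0.956200+0.949300+0.905700))/(1+167/6185) = 4499/5000 ≈ 0.899800

1 1/2 4781/5000
2 1 9493/10000
3 3/2 9057/10000
4 2 4499/5000
DF(0.5y) is solved at step 1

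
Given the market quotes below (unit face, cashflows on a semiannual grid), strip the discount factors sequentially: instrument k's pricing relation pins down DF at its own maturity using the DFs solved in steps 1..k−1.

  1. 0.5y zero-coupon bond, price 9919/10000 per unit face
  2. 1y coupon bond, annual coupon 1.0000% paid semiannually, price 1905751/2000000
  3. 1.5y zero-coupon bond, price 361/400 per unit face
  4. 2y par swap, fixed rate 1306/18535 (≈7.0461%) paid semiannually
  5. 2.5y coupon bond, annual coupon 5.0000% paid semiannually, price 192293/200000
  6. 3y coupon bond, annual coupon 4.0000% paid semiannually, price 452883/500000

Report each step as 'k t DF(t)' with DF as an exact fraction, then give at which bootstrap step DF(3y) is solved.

1 1/2 9919/10000
2 1 1179/1250
3 3/2 361/400
4 2 4347/5000
5 5/2 2119/2500
6 3 7987/10000
DF(3y) is solved at step 6

step 1 [0.5y] zero: DF = P = 9919/10000 ≈ 0.991900
step 2 [1y] bond c/2=1/200: DF=(1905751/2000000 − 1/200·(0.991900))/(1+1/200) = 1179/1250 ≈ 0.943200
step 3 [1.5y] zero: DF = P = 361/400 ≈ 0.902500
step 4 [2y] swap r/2=653/18535: DF=(1 − 653/18535·(0.991900+0.943200+0.902500))/(1+653/18535) = 4347/5000 ≈ 0.869400
step 5 [2.5y] bond c/2=1/40: DF=(192293/200000 − 1/40·(0.991900+0.943200+0.902500+0.869400))/(1+1/40) = 2119/2500 ≈ 0.847600
step 6 [3y] bond c/2=1/50: DF=(452883/500000 − 1/50·(0.991900+0.943200+0.902500+0.869400+0.847600))/(1+1/50) = 7987/10000 ≈ 0.798700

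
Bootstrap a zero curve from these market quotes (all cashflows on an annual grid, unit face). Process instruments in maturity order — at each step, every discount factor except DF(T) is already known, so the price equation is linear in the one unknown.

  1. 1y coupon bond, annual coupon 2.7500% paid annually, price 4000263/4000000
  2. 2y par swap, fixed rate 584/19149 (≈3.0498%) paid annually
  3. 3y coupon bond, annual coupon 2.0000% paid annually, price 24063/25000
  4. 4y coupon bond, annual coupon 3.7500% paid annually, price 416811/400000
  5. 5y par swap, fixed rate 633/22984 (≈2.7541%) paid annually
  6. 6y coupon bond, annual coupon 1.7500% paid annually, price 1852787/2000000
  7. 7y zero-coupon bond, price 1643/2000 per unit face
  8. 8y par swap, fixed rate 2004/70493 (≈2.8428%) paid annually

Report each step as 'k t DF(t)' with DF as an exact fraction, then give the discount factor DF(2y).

1 1 9733/10000
2 2 1177/1250
3 3 9061/10000
4 4 564/625
5 5 4367/5000
6 6 4157/5000
7 7 1643/2000
8 8 1999/2500
DF(2y) = 1177/1250 ≈ 0.941600

step 1 [1y] bond c/1=11/400: DF=(4000263/4000000 − 11/400·(0))/(1+11/400) = 9733/10000 ≈ 0.973300
step 2 [2y] swap r/1=584/19149: DF=(1 − 584/19149·(0.973300))/(1+584/19149) = 1177/1250 ≈ 0.941600
step 3 [3y] bond c/1=1/50: DF=(24063/25000 − 1/50·(0.973300+0.941600))/(1+1/50) = 9061/10000 ≈ 0.906100
step 4 [4y] bond c/1=3/80: DF=(416811/400000 − 3/80·(0.973300+0.941600+0.906100))/(1+3/80) = 564/625 ≈ 0.902400
step 5 [5y] swap r/1=633/22984: DF=(1 − 633/22984·(0.973300+0.941600+0.906100+0.902400))/(1+633/22984) = 4367/5000 ≈ 0.873400
step 6 [6y] bond c/1=7/400: DF=(1852787/2000000 − 7/400·(0.973300+0.941600+0.906100+0.902400+0.873400))/(1+7/400) = 4157/5000 ≈ 0.831400
step 7 [7y] zero: DF = P = 1643/2000 ≈ 0.821500
step 8 [8y] swap r/1=2004/70493: DF=(1 − 2004/70493·(0.973300+0.941600+0.906100+0.902400+0.873400+0.831400+0.821500))/(1+2004/70493) = 1999/2500 ≈ 0.799600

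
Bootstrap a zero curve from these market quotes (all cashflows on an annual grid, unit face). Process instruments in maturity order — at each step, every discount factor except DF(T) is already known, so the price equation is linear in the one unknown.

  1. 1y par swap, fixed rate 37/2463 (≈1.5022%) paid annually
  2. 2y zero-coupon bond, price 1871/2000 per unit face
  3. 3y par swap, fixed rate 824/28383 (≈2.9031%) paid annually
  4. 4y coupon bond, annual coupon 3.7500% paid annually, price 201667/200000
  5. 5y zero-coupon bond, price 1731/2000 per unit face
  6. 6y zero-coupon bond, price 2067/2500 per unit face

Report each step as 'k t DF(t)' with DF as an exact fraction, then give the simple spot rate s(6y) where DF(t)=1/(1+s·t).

step 1 [1y] swap r/1=37/2463: DF=(1 − 37/2463·(0))/(1+37/2463) = 2463/2500 ≈ 0.985200
step 2 [2y] zero: DF = P = 1871/2000 ≈ 0.935500
step 3 [3y] swap r/1=824/28383: DF=(1 − 824/28383·(0.985200+0.935500))/(1+824/28383) = 1147/1250 ≈ 0.917600
step 4 [4y] bond c/1=3/80: DF=(201667/200000 − 3/80·(0.985200+0.935500+0.917600))/(1+3/80) = 8693/10000 ≈ 0.869300
step 5 [5y] zero: DF = P = 1731/2000 ≈ 0.865500
step 6 [6y] zero: DF = P = 2067/2500 ≈ 0.826800

1 1 2463/2500
2 2 1871/2000
3 3 1147/1250
4 4 8693/10000
5 5 1731/2000
6 6 2067/2500
s(6y) = (1/(2067/2500) − 1)/(6) = 433/12402 ≈ 3.4914%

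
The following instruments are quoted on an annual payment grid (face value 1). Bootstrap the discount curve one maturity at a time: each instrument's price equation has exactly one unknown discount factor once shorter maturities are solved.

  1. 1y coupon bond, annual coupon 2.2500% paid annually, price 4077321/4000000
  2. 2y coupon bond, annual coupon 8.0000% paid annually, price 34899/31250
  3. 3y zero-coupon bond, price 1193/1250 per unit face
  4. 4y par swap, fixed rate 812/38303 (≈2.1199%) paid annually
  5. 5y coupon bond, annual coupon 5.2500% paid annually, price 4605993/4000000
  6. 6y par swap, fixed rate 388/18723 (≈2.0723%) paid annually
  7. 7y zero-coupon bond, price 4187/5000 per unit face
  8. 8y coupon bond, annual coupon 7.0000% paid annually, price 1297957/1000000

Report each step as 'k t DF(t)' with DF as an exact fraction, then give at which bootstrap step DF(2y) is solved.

1 1 9969/10000
2 2 4801/5000
3 3 1193/1250
4 4 2297/2500
5 5 903/1000
6 6 2209/2500
7 7 4187/5000
8 8 1977/2500
DF(2y) is solved at step 2

step 1 [1y] bond c/1=9/400: DF=(4077321/4000000 − 9/400·(0))/(1+9/400) = 9969/10000 ≈ 0.996900
step 2 [2y] bond c/1=2/25: DF=(34899/31250 − 2/25·(0.996900))/(1+2/25) = 4801/5000 ≈ 0.960200
step 3 [3y] zero: DF = P = 1193/1250 ≈ 0.954400
step 4 [4y] swap r/1=812/38303: DF=(1 − 812/38303·(0.996900+0.960200+0.954400))/(1+812/38303) = 2297/2500 ≈ 0.918800
step 5 [5y] bond c/1=21/400: DF=(4605993/4000000 − 21/400·(0.996900+0.960200+0.954400+0.918800))/(1+21/400) = 903/1000 ≈ 0.903000
step 6 [6y] swap r/1=388/18723: DF=(1 − 388/18723·(0.996900+0.960200+0.954400+0.918800+0.903000))/(1+388/18723) = 2209/2500 ≈ 0.883600
step 7 [7y] zero: DF = P = 4187/5000 ≈ 0.837400
step 8 [8y] bond c/1=7/100: DF=(1297957/1000000 − 7/100·(0.996900+0.960200+0.954400+0.918800+0.903000+0.883600+0.837400))/(1+7/100) = 1977/2500 ≈ 0.790800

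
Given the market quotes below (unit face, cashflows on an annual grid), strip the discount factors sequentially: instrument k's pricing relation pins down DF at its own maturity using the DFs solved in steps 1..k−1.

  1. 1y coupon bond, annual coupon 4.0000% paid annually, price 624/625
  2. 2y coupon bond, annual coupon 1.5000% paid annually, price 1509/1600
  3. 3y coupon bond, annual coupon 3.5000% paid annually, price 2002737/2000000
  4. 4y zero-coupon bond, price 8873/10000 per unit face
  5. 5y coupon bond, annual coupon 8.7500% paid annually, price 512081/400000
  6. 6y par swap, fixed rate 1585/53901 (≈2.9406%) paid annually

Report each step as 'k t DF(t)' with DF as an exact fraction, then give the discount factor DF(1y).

step 1 [1y] bond c/1=1/25: DF=(624/625 − 1/25·(0))/(1+1/25) = 24/25 ≈ 0.960000
step 2 [2y] bond c/1=3/200: DF=(1509/1600 − 3/200·(0.960000))/(1+3/200) = 183/200 ≈ 0.915000
step 3 [3y] bond c/1=7/200: DF=(2002737/2000000 − 7/200·(0.960000+0.915000))/(1+7/200) = 9041/10000 ≈ 0.904100
step 4 [4y] zero: DF = P = 8873/10000 ≈ 0.887300
step 5 [5y] bond c/1=7/80: DF=(512081/400000 − 7/80·(0.960000+0.915000+0.904100+0.887300))/(1+7/80) = 4411/5000 ≈ 0.882200
step 6 [6y] swap r/1=1585/53901: DF=(1 − 1585/53901·(0.960000+0.915000+0.904100+0.887300+0.882200))/(1+1585/53901) = 1683/2000 ≈ 0.841500

1 1 24/25
2 2 183/200
3 3 9041/10000
4 4 8873/10000
5 5 4411/5000
6 6 1683/2000
DF(1y) = 24/25 ≈ 0.960000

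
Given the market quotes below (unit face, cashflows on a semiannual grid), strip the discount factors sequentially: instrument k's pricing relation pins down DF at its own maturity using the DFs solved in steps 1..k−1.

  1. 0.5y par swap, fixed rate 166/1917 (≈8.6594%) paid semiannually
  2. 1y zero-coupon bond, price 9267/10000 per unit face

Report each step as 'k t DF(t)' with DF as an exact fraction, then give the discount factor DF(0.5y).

step 1 [0.5y] swap r/2=83/1917: DF=(1 − 83/1917·(0))/(1+83/1917) = 1917/2000 ≈ 0.958500
step 2 [1y] zero: DF = P = 9267/10000 ≈ 0.926700

1 1/2 1917/2000
2 1 9267/10000
DF(0.5y) = 1917/2000 ≈ 0.958500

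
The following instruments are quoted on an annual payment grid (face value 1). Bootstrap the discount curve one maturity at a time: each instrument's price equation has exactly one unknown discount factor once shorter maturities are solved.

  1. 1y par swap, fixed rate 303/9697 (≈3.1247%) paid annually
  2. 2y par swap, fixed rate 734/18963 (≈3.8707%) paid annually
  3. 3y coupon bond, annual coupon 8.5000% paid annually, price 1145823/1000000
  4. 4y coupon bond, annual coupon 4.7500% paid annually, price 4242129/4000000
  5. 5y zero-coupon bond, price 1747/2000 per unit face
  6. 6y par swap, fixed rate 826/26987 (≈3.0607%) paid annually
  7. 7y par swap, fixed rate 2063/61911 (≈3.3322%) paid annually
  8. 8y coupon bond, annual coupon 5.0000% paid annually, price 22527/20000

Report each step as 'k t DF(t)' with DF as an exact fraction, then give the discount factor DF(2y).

1 1 9697/10000
2 2 4633/5000
3 3 363/400
4 4 8853/10000
5 5 1747/2000
6 6 2087/2500
7 7 7937/10000
8 8 7779/10000
DF(2y) = 4633/5000 ≈ 0.926600

step 1 [1y] swap r/1=303/9697: DF=(1 − 303/9697·(0))/(1+303/9697) = 9697/10000 ≈ 0.969700
step 2 [2y] swap r/1=734/18963: DF=(1 − 734/18963·(0.969700))/(1+734/18963) = 4633/5000 ≈ 0.926600
step 3 [3y] bond c/1=17/200: DF=(1145823/1000000 − 17/200·(0.969700+0.926600))/(1+17/200) = 363/400 ≈ 0.907500
step 4 [4y] bond c/1=19/400: DF=(4242129/4000000 − 19/400·(0.969700+0.926600+0.907500))/(1+19/400) = 8853/10000 ≈ 0.885300
step 5 [5y] zero: DF = P = 1747/2000 ≈ 0.873500
step 6 [6y] swap r/1=826/26987: DF=(1 − 826/26987·(0.969700+0.926600+0.907500+0.885300+0.873500))/(1+826/26987) = 2087/2500 ≈ 0.834800
step 7 [7y] swap r/1=2063/61911: DF=(1 − 2063/61911·(0.969700+0.926600+0.907500+0.885300+0.873500+0.834800))/(1+2063/61911) = 7937/10000 ≈ 0.793700
step 8 [8y] bond c/1=1/20: DF=(22527/20000 − 1/20·(0.969700+0.926600+0.907500+0.885300+0.873500+0.834800+0.793700))/(1+1/20) = 7779/10000 ≈ 0.777900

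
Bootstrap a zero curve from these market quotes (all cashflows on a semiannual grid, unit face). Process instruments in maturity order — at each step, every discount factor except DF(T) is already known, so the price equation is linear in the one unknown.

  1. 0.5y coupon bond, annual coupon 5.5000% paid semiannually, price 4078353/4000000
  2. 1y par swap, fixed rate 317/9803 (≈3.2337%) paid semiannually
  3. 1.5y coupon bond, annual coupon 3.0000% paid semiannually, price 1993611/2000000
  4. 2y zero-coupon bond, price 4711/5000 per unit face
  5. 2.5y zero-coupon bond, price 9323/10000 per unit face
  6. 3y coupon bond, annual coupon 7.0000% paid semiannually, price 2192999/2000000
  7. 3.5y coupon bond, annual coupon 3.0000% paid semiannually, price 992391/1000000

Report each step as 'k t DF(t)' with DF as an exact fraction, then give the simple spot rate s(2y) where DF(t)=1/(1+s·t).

step 1 [0.5y] bond c/2=11/400: DF=(4078353/4000000 − 11/400·(0))/(1+11/400) = 9923/10000 ≈ 0.992300
step 2 [1y] swap r/2=317/19606: DF=(1 − 317/19606·(0.992300))/(1+317/19606) = 9683/10000 ≈ 0.968300
step 3 [1.5y] bond c/2=3/200: DF=(1993611/2000000 − 3/200·(0.992300+0.968300))/(1+3/200) = 9531/10000 ≈ 0.953100
step 4 [2y] zero: DF = P = 4711/5000 ≈ 0.942200
step 5 [2.5y] zero: DF = P = 9323/10000 ≈ 0.932300
step 6 [3y] bond c/2=7/200: DF=(2192999/2000000 − 7/200·(0.992300+0.968300+0.953100+0.942200+0.932300))/(1+7/200) = 359/400 ≈ 0.897500
step 7 [3.5y] bond c/2=3/200: DF=(992391/1000000 − 3/200·(0.992300+0.968300+0.953100+0.942200+0.932300+0.897500))/(1+3/200) = 8937/10000 ≈ 0.893700

1 1/2 9923/10000
2 1 9683/10000
3 3/2 9531/10000
4 2 4711/5000
5 5/2 9323/10000
6 3 359/400
7 7/2 8937/10000
s(2y) = (1/(4711/5000) − 1)/(2) = 289/9422 ≈ 3.0673%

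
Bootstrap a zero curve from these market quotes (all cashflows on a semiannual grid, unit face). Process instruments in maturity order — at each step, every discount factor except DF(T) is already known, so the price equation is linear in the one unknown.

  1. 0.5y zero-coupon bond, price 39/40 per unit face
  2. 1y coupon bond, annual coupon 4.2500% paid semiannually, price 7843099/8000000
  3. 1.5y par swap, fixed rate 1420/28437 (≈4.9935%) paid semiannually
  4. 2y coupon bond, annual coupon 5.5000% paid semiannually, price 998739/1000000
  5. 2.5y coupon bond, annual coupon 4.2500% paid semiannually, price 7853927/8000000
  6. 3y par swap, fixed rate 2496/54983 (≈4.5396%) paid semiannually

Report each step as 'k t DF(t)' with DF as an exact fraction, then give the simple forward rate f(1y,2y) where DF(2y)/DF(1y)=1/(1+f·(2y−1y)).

1 1/2 39/40
2 1 9397/10000
3 3/2 929/1000
4 2 8959/10000
5 5/2 1767/2000
6 3 547/625
f(1y,2y) = ((9397/10000)/(8959/10000) − 1)/(1) = 438/8959 ≈ 4.8889%

step 1 [0.5y] zero: DF = P = 39/40 ≈ 0.975000
step 2 [1y] bond c/2=17/800: DF=(7843099/8000000 − 17/800·(0.975000))/(1+17/800) = 9397/10000 ≈ 0.939700
step 3 [1.5y] swap r/2=710/28437: DF=(1 − 710/28437·(0.975000+0.939700))/(1+710/28437) = 929/1000 ≈ 0.929000
step 4 [2y] bond c/2=11/400: DF=(998739/1000000 − 11/400·(0.975000+0.939700+0.929000))/(1+11/400) = 8959/10000 ≈ 0.895900
step 5 [2.5y] bond c/2=17/800: DF=(7853927/8000000 − 17/800·(0.975000+0.939700+0.929000+0.895900))/(1+17/800) = 1767/2000 ≈ 0.883500
step 6 [3y] swap r/2=1248/54983: DF=(1 − 1248/54983·(0.975000+0.939700+0.929000+0.895900+0.883500))/(1+1248/54983) = 547/625 ≈ 0.875200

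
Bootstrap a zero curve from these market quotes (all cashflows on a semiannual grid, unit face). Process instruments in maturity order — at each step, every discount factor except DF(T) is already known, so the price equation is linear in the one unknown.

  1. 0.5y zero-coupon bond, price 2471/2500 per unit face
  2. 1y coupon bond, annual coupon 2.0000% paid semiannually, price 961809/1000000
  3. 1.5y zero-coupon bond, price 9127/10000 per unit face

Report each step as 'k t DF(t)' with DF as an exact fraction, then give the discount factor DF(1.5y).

1 1/2 2471/2500
2 1 377/400
3 3/2 9127/10000
DF(1.5y) = 9127/10000 ≈ 0.912700

step 1 [0.5y] zero: DF = P = 2471/2500 ≈ 0.988400
step 2 [1y] bond c/2=1/100: DF=(961809/1000000 − 1/100·(0.988400))/(1+1/100) = 377/400 ≈ 0.942500
step 3 [1.5y] zero: DF = P = 9127/10000 ≈ 0.912700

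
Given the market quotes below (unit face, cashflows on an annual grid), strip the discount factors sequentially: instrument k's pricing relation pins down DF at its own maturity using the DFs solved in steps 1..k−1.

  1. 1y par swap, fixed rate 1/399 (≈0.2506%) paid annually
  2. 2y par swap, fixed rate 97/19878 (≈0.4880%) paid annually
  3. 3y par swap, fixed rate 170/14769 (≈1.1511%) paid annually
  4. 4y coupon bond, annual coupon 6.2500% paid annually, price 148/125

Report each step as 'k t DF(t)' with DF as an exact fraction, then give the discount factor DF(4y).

1 1 399/400
2 2 9903/10000
3 3 483/500
4 4 4703/5000
DF(4y) = 4703/5000 ≈ 0.940600

step 1 [1y] swap r/1=1/399: DF=(1 − 1/399·(0))/(1+1/399) = 399/400 ≈ 0.997500
step 2 [2y] swap r/1=97/19878: DF=(1 − 97/19878·(0.997500))/(1+97/19878) = 9903/10000 ≈ 0.990300
step 3 [3y] swap r/1=170/14769: DF=(1 − 170/14769·(0.997500+0.990300))/(1+170/14769) = 483/500 ≈ 0.966000
step 4 [4y] bond c/1=1/16: DF=(148/125 − 1/16·(0.997500+0.990300+0.966000))/(1+1/16) = 4703/5000 ≈ 0.940600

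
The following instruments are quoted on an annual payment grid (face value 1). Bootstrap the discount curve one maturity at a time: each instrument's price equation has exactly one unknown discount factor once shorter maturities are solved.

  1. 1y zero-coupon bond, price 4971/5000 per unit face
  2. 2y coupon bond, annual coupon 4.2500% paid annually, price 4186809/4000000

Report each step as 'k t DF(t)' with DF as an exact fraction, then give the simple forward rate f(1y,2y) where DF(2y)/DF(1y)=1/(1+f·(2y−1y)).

1 1 4971/5000
2 2 1927/2000
f(1y,2y) = ((4971/5000)/(1927/2000) − 1)/(1) = 307/9635 ≈ 3.1863%

step 1 [1y] zero: DF = P = 4971/5000 ≈ 0.994200
step 2 [2y] bond c/1=17/400: DF=(4186809/4000000 − 17/400·(0.994200))/(1+17/400) = 1927/2000 ≈ 0.963500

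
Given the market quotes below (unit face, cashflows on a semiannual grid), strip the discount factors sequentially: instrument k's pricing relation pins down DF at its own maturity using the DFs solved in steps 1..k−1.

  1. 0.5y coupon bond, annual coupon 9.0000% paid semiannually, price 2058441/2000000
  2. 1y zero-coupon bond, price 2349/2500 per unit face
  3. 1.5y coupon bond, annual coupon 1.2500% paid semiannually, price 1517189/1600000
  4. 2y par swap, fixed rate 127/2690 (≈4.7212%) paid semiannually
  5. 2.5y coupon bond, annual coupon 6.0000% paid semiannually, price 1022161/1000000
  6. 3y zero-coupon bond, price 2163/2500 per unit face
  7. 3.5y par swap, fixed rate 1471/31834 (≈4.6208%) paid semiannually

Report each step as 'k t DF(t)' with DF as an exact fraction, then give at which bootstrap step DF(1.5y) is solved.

1 1/2 9849/10000
2 1 2349/2500
3 3/2 1163/1250
4 2 9111/10000
5 5/2 8827/10000
6 3 2163/2500
7 7/2 8529/10000
DF(1.5y) is solved at step 3

step 1 [0.5y] bond c/2=9/200: DF=(2058441/2000000 − 9/200·(0))/(1+9/200) = 9849/10000 ≈ 0.984900
step 2 [1y] zero: DF = P = 2349/2500 ≈ 0.939600
step 3 [1.5y] bond c/2=1/160: DF=(1517189/1600000 − 1/160·(0.984900+0.939600))/(1+1/160) = 1163/1250 ≈ 0.930400
step 4 [2y] swap r/2=127/5380: DF=(1 − 127/5380·(0.984900+0.939600+0.930400))/(1+127/5380) = 9111/10000 ≈ 0.911100
step 5 [2.5y] bond c/2=3/100: DF=(1022161/1000000 − 3/100·(0.984900+0.939600+0.930400+0.911100))/(1+3/100) = 8827/10000 ≈ 0.882700
step 6 [3y] zero: DF = P = 2163/2500 ≈ 0.865200
step 7 [3.5y] swap r/2=1471/63668: DF=(1 − 1471/63668·(0.984900+0.939600+0.930400+0.911100+0.882700+0.865200))/(1+1471/63668) = 8529/10000 ≈ 0.852900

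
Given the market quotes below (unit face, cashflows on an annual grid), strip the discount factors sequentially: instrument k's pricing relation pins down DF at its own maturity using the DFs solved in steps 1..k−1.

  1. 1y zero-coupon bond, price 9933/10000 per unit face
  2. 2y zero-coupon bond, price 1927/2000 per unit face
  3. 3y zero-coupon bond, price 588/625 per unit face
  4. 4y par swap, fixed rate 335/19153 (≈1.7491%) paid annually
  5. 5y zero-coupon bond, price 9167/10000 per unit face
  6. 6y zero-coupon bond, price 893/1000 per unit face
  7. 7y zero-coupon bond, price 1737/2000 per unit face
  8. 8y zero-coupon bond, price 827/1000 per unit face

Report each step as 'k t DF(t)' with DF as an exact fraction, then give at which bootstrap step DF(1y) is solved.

1 1 9933/10000
2 2 1927/2000
3 3 588/625
4 4 933/1000
5 5 9167/10000
6 6 893/1000
7 7 1737/2000
8 8 827/1000
DF(1y) is solved at step 1

step 1 [1y] zero: DF = P = 9933/10000 ≈ 0.993300
step 2 [2y] zero: DF = P = 1927/2000 ≈ 0.963500
step 3 [3y] zero: DF = P = 588/625 ≈ 0.940800
step 4 [4y] swap r/1=335/19153: DF=(1 − 335/19153·(0.993300+0.963500+0.940800))/(1+335/19153) = 933/1000 ≈ 0.933000
step 5 [5y] zero: DF = P = 9167/10000 ≈ 0.916700
step 6 [6y] zero: DF = P = 893/1000 ≈ 0.893000
step 7 [7y] zero: DF = P = 1737/2000 ≈ 0.868500
step 8 [8y] zero: DF = P = 827/1000 ≈ 0.827000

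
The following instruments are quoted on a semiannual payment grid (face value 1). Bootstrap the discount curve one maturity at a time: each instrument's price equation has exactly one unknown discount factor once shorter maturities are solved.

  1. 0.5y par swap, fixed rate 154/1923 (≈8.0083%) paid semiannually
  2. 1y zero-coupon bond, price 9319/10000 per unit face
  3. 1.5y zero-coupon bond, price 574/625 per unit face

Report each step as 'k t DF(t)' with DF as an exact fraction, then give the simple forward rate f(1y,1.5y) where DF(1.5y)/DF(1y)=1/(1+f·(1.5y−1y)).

step 1 [0.5y] swap r/2=77/1923: DF=(1 − 77/1923·(0))/(1+77/1923) = 1923/2000 ≈ 0.961500
step 2 [1y] zero: DF = P = 9319/10000 ≈ 0.931900
step 3 [1.5y] zero: DF = P = 574/625 ≈ 0.918400

1 1/2 1923/2000
2 1 9319/10000
3 3/2 574/625
f(1y,1.5y) = ((9319/10000)/(574/625) − 1)/(1/2) = 135/4592 ≈ 2.9399%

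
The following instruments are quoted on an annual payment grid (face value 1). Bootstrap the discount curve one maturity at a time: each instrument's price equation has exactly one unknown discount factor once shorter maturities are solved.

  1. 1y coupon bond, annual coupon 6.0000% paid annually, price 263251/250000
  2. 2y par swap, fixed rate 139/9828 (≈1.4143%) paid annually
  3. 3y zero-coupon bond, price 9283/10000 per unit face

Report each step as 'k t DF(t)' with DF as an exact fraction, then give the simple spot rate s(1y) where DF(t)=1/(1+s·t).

step 1 [1y] bond c/1=3/50: DF=(263251/250000 − 3/50·(0))/(1+3/50) = 4967/5000 ≈ 0.993400
step 2 [2y] swap r/1=139/9828: DF=(1 − 139/9828·(0.993400))/(1+139/9828) = 4861/5000 ≈ 0.972200
step 3 [3y] zero: DF = P = 9283/10000 ≈ 0.928300

1 1 4967/5000
2 2 4861/5000
3 3 9283/10000
s(1y) = (1/(4967/5000) − 1)/(1) = 33/4967 ≈ 0.6644%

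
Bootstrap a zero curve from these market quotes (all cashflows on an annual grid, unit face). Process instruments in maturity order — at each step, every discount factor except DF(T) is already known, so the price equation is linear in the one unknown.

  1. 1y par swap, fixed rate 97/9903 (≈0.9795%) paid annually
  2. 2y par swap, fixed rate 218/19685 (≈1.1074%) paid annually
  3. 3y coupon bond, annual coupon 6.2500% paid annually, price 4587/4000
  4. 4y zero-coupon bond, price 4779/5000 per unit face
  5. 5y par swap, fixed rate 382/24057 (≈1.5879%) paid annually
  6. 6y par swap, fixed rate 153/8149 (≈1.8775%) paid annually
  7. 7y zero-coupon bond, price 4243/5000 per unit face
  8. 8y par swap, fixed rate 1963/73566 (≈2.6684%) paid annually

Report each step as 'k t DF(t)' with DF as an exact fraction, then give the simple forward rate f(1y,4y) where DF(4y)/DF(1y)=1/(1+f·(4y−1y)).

1 1 9903/10000
2 2 4891/5000
3 3 1927/2000
4 4 4779/5000
5 5 2309/2500
6 6 8929/10000
7 7 4243/5000
8 8 8037/10000
f(1y,4y) = ((9903/10000)/(4779/5000) − 1)/(3) = 115/9558 ≈ 1.2032%

step 1 [1y] swap r/1=97/9903: DF=(1 − 97/9903·(0))/(1+97/9903) = 9903/10000 ≈ 0.990300
step 2 [2y] swap r/1=218/19685: DF=(1 − 218/19685·(0.990300))/(1+218/19685) = 4891/5000 ≈ 0.978200
step 3 [3y] bond c/1=1/16: DF=(4587/4000 − 1/16·(0.990300+0.978200))/(1+1/16) = 1927/2000 ≈ 0.963500
step 4 [4y] zero: DF = P = 4779/5000 ≈ 0.955800
step 5 [5y] swap r/1=382/24057: DF=(1 − 382/24057·(0.990300+0.978200+0.963500+0.955800))/(1+382/24057) = 2309/2500 ≈ 0.923600
step 6 [6y] swap r/1=153/8149: DF=(1 − 153/8149·(0.990300+0.978200+0.963500+0.955800+0.923600))/(1+153/8149) = 8929/10000 ≈ 0.892900
step 7 [7y] zero: DF = P = 4243/5000 ≈ 0.848600
step 8 [8y] swap r/1=1963/73566: DF=(1 − 1963/73566·(0.990300+0.978200+0.963500+0.955800+0.923600+0.892900+0.848600))/(1+1963/73566) = 8037/10000 ≈ 0.803700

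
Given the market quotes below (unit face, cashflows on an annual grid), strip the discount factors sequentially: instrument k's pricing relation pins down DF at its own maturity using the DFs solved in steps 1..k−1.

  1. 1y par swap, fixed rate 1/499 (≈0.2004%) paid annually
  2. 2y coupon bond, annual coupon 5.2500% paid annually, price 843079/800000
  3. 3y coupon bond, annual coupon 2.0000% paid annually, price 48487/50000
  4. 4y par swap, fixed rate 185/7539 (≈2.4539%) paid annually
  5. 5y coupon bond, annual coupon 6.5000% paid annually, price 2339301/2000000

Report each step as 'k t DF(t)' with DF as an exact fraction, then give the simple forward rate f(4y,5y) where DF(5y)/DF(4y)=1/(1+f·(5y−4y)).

1 1 499/500
2 2 1903/2000
3 3 73/80
4 4 363/400
5 5 4341/5000
f(4y,5y) = ((363/400)/(4341/5000) − 1)/(1) = 131/2894 ≈ 4.5266%

step 1 [1y] swap r/1=1/499: DF=(1 − 1/499·(0))/(1+1/499) = 499/500 ≈ 0.998000
step 2 [2y] bond c/1=21/400: DF=(843079/800000 − 21/400·(0.998000))/(1+21/400) = 1903/2000 ≈ 0.951500
step 3 [3y] bond c/1=1/50: DF=(48487/50000 − 1/50·(0.998000+0.951500))/(1+1/50) = 73/80 ≈ 0.912500
step 4 [4y] swap r/1=185/7539: DF=(1 − 185/7539·(0.998000+0.951500+0.912500))/(1+185/7539) = 363/400 ≈ 0.907500
step 5 [5y] bond c/1=13/200: DF=(2339301/2000000 − 13/200·(0.998000+0.951500+0.912500+0.907500))/(1+13/200) = 4341/5000 ≈ 0.868200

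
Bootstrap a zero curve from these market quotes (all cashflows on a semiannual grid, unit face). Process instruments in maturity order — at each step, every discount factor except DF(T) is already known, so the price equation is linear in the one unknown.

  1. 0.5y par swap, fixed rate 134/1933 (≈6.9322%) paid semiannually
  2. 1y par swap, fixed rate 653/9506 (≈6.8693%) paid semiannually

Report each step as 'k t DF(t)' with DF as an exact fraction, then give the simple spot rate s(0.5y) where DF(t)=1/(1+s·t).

step 1 [0.5y] swap r/2=67/1933: DF=(1 − 67/1933·(0))/(1+67/1933) = 1933/2000 ≈ 0.966500
step 2 [1y] swap r/2=653/19012: DF=(1 − 653/19012·(0.966500))/(1+653/19012) = 9347/10000 ≈ 0.934700

1 1/2 1933/2000
2 1 9347/10000
s(0.5y) = (1/(1933/2000) − 1)/(1/2) = 134/1933 ≈ 6.9322%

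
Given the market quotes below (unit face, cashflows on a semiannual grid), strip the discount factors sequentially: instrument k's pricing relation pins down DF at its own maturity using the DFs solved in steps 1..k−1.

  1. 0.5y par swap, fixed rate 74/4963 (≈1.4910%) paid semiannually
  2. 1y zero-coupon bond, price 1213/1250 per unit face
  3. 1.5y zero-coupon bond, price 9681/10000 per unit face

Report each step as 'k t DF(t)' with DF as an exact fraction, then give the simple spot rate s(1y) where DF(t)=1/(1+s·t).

1 1/2 4963/5000
2 1 1213/1250
3 3/2 9681/10000
s(1y) = (1/(1213/1250) − 1)/(1) = 37/1213 ≈ 3.0503%

step 1 [0.5y] swap r/2=37/4963: DF=(1 − 37/4963·(0))/(1+37/4963) = 4963/5000 ≈ 0.992600
step 2 [1y] zero: DF = P = 1213/1250 ≈ 0.970400
step 3 [1.5y] zero: DF = P = 9681/10000 ≈ 0.968100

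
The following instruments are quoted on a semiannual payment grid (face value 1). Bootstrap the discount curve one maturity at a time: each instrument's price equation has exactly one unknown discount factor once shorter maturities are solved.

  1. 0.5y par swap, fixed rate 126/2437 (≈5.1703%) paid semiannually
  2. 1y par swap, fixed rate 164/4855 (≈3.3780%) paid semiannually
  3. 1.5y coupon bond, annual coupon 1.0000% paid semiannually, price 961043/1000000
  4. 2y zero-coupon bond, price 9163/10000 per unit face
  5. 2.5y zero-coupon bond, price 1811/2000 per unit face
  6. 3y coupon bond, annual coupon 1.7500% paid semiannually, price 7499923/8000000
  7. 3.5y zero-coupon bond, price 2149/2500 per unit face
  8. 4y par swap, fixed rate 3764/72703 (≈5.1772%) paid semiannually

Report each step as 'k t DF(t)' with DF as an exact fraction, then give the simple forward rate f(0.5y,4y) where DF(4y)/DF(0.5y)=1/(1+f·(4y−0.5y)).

1 1/2 2437/2500
2 1 1209/1250
3 3/2 4733/5000
4 2 9163/10000
5 5/2 1811/2000
6 3 1777/2000
7 7/2 2149/2500
8 4 4059/5000
f(0.5y,4y) = ((2437/2500)/(4059/5000) − 1)/(7/2) = 1630/28413 ≈ 5.7368%

step 1 [0.5y] swap r/2=63/2437: DF=(1 − 63/2437·(0))/(1+63/2437) = 2437/2500 ≈ 0.974800
step 2 [1y] swap r/2=82/4855: DF=(1 − 82/4855·(0.974800))/(1+82/4855) = 1209/1250 ≈ 0.967200
step 3 [1.5y] bond c/2=1/200: DF=(961043/1000000 − 1/200·(0.974800+0.967200))/(1+1/200) = 4733/5000 ≈ 0.946600
step 4 [2y] zero: DF = P = 9163/10000 ≈ 0.916300
step 5 [2.5y] zero: DF = P = 1811/2000 ≈ 0.905500
step 6 [3y] bond c/2=7/800: DF=(7499923/8000000 − 7/800·(0.974800+0.967200+0.946600+0.916300+0.905500))/(1+7/800) = 1777/2000 ≈ 0.888500
step 7 [3.5y] zero: DF = P = 2149/2500 ≈ 0.859600
step 8 [4y] swap r/2=1882/72703: DF=(1 − 1882/72703·(0.974800+0.967200+0.946600+0.916300+0.905500+0.888500+0.859600))/(1+1882/72703) = 4059/5000 ≈ 0.811800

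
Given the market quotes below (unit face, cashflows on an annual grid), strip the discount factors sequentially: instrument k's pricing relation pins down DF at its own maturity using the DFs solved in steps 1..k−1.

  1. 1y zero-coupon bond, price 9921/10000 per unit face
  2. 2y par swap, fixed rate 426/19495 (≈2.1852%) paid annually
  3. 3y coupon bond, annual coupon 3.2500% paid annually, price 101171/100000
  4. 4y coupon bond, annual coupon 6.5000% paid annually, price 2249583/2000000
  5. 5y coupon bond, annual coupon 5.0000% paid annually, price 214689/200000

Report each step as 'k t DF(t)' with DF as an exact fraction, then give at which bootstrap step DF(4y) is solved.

step 1 [1y] zero: DF = P = 9921/10000 ≈ 0.992100
step 2 [2y] swap r/1=426/19495: DF=(1 − 426/19495·(0.992100))/(1+426/19495) = 4787/5000 ≈ 0.957400
step 3 [3y] bond c/1=13/400: DF=(101171/100000 − 13/400·(0.992100+0.957400))/(1+13/400) = 1837/2000 ≈ 0.918500
step 4 [4y] bond c/1=13/200: DF=(2249583/2000000 − 13/200·(0.992100+0.957400+0.918500))/(1+13/200) = 8811/10000 ≈ 0.881100
step 5 [5y] bond c/1=1/20: DF=(214689/200000 − 1/20·(0.992100+0.957400+0.918500+0.881100))/(1+1/20) = 4219/5000 ≈ 0.843800

1 1 9921/10000
2 2 4787/5000
3 3 1837/2000
4 4 8811/10000
5 5 4219/5000
DF(4y) is solved at step 4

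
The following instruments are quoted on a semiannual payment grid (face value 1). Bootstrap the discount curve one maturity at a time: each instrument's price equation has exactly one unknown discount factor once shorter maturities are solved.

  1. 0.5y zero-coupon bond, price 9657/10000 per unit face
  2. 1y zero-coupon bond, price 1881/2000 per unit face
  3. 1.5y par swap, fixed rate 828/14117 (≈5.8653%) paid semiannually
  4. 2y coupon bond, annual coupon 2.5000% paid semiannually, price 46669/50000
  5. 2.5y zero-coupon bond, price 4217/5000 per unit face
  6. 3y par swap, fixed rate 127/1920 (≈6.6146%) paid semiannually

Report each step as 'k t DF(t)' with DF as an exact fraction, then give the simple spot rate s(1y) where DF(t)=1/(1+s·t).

step 1 [0.5y] zero: DF = P = 9657/10000 ≈ 0.965700
step 2 [1y] zero: DF = P = 1881/2000 ≈ 0.940500
step 3 [1.5y] swap r/2=414/14117: DF=(1 − 414/14117·(0.965700+0.940500))/(1+414/14117) = 2293/2500 ≈ 0.917200
step 4 [2y] bond c/2=1/80: DF=(46669/50000 − 1/80·(0.965700+0.940500+0.917200))/(1+1/80) = 887/1000 ≈ 0.887000
step 5 [2.5y] zero: DF = P = 4217/5000 ≈ 0.843400
step 6 [3y] swap r/2=127/3840: DF=(1 − 127/3840·(0.965700+0.940500+0.917200+0.887000+0.843400))/(1+127/3840) = 4111/5000 ≈ 0.822200

1 1/2 9657/10000
2 1 1881/2000
3 3/2 2293/2500
4 2 887/1000
5 5/2 4217/5000
6 3 4111/5000
s(1y) = (1/(1881/2000) − 1)/(1) = 119/1881 ≈ 6.3264%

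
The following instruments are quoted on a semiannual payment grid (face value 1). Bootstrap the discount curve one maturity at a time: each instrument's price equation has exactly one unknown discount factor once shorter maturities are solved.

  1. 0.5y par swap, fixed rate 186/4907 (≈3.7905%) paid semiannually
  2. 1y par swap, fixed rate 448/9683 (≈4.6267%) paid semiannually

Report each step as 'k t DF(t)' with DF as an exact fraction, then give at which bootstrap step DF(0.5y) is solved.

1 1/2 4907/5000
2 1 597/625
DF(0.5y) is solved at step 1

step 1 [0.5y] swap r/2=93/4907: DF=(1 − 93/4907·(0))/(1+93/4907) = 4907/5000 ≈ 0.981400
step 2 [1y] swap r/2=224/9683: DF=(1 − 224/9683·(0.981400))/(1+224/9683) = 597/625 ≈ 0.955200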